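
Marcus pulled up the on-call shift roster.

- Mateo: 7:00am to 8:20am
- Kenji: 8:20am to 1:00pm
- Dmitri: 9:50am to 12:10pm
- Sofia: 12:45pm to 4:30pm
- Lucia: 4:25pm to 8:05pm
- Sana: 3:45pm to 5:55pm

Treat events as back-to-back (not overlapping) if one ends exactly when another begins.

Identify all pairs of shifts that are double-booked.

Check each pair: they overlap iff neither finishes before the other starts.
Sorted by start: Mateo, Kenji, Dmitri, Sofia, Sana, Lucia.
Kenji starts exactly when Mateo ends (back-to-back, no overlap), so Mateo has no further overlaps.
Dmitri starts before Kenji ends → Kenji and Dmitri overlap.
Sofia starts before Kenji ends → Kenji and Sofia overlap.
Sana starts after Kenji ends, so Kenji has no further overlaps.
Sofia starts after Dmitri ends, so Dmitri has no further overlaps.
Sana starts before Sofia ends → Sofia and Sana overlap.
Lucia starts before Sofia ends → Sofia and Lucia overlap.
Lucia starts before Sana ends → Sana and Lucia overlap.

Dmitri & Kenji, Kenji & Sofia, Lucia & Sana, Lucia & Sofia, Sana & Sofia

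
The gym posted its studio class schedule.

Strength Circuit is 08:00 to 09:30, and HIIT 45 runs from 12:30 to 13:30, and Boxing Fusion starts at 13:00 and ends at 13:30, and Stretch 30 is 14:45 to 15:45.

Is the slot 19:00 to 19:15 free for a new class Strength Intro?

Strength Circuit: ends 09:30 at or before Strength Intro starts 19:00 → clear.
HIIT 45: ends 13:30 at or before Strength Intro starts 19:00 → clear.
Boxing Fusion: ends 13:30 at or before Strength Intro starts 19:00 → clear.
Stretch 30: ends 15:45 at or before Strength Intro starts 19:00 → clear.

Yes — the slot is free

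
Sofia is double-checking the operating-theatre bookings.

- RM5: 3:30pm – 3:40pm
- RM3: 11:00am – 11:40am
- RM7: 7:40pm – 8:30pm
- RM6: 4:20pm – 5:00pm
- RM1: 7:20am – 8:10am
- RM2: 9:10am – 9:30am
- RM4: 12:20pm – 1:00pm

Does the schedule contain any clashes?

No

Sorted by start: RM1, RM2, RM3, RM4, RM5, RM6, RM7.
RM2 starts after RM1 ends — done with RM1.
RM3 starts after RM2 ends — done with RM2.
RM4 starts after RM3 ends — done with RM3.
RM5 starts after RM4 ends — done with RM4.
RM6 starts after RM5 ends — done with RM5.
RM7 starts after RM6 ends.
Every pair is clear; the schedule has no overlaps.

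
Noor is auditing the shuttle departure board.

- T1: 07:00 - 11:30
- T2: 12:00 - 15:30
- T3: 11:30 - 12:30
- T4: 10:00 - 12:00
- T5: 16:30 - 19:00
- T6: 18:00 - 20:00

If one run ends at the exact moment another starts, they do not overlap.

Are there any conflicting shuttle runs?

Sorted by start: T1, T4, T3, T2, T5, T6.
T4 starts before T1 ends → T1 and T4 overlap.
That's a conflict, so the schedule is not conflict-free.

Yes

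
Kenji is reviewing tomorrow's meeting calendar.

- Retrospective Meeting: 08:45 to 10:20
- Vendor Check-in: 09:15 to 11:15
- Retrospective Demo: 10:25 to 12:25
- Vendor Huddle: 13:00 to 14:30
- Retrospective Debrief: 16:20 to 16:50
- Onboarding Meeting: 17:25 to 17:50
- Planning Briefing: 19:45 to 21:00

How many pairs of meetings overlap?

2

Two intervals overlap when each starts before the other ends.
Sorted by start: Retrospective Meeting, Vendor Check-in, Retrospective Demo, Vendor Huddle, Retrospective Debrief, Onboarding Meeting, Planning Briefing.
Vendor Check-in starts before Retrospective Meeting ends → Retrospective Meeting and Vendor Check-in overlap.
Retrospective Demo starts after Retrospective Meeting ends — done with Retrospective Meeting.
Retrospective Demo starts before Vendor Check-in ends → Vendor Check-in and Retrospective Demo overlap.
Vendor Huddle starts after Vendor Check-in ends — done with Vendor Check-in.
Vendor Huddle starts after Retrospective Demo ends — done with Retrospective Demo.
Retrospective Debrief starts after Vendor Huddle ends — done with Vendor Huddle.
Onboarding Meeting starts after Retrospective Debrief ends — done with Retrospective Debrief.
Planning Briefing starts after Onboarding Meeting ends.
Overlapping pairs: Retrospective Demo & Vendor Check-in, Retrospective Meeting & Vendor Check-in — 2 in total.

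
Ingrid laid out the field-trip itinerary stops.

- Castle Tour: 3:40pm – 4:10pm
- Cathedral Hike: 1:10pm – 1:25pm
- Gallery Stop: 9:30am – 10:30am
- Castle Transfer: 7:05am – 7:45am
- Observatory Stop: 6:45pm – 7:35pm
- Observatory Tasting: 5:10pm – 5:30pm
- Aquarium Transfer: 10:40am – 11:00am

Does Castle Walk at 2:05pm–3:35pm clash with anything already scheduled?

No — it doesn't clash with anything

Castle Transfer: ends 7:45am at or before Castle Walk starts 2:05pm → clear.
Gallery Stop: ends 10:30am at or before Castle Walk starts 2:05pm → clear.
Aquarium Transfer: ends 11:00am at or before Castle Walk starts 2:05pm → clear.
Cathedral Hike: ends 1:25pm at or before Castle Walk starts 2:05pm → clear.
Castle Tour: starts 3:40pm at or after Castle Walk ends 3:35pm → clear.
Observatory Tasting: starts 5:10pm at or after Castle Walk ends 3:35pm → clear.
Observatory Stop: starts 6:45pm at or after Castle Walk ends 3:35pm → clear.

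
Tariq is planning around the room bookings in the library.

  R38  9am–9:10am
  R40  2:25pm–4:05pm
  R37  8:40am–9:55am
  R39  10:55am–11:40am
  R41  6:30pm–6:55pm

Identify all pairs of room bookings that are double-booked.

Check each pair: they overlap iff neither finishes before the other starts.
Sorted by start: R37, R38, R39, R40, R41.
R38 starts before R37 ends → R37 and R38 overlap.
R39 starts after R37 ends, so R37 has no further overlaps.
R39 starts after R38 ends, so R38 has no further overlaps.
R40 starts after R39 ends, so R39 has no further overlaps.
R41 starts after R40 ends.

R37 & R38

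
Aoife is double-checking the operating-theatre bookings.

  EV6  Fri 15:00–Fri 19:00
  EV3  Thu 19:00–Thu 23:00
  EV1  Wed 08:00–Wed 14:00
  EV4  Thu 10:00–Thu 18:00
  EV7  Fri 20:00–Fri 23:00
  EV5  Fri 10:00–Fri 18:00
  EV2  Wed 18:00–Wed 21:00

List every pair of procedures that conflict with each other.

EV5 & EV6

Sorted by start: EV1, EV2, EV4, EV3, EV5, EV6, EV7.
EV2 starts after EV1 ends; EV1 is clear from here.
EV4 starts after EV2 ends; EV2 is clear from here.
EV3 starts after EV4 ends; EV4 is clear from here.
EV5 starts after EV3 ends; EV3 is clear from here.
EV6 starts before EV5 ends → EV5 and EV6 overlap.
EV7 starts after EV5 ends.
EV7 starts after EV6 ends.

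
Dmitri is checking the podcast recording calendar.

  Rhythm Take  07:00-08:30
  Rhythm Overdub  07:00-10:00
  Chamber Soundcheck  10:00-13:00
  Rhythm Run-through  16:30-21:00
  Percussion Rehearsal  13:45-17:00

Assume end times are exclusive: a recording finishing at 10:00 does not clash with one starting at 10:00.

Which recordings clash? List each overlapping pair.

Sorted by start: Rhythm Take, Rhythm Overdub, Chamber Soundcheck, Percussion Rehearsal, Rhythm Run-through.
Rhythm Overdub starts before Rhythm Take ends → Rhythm Take and Rhythm Overdub overlap.
Chamber Soundcheck starts after Rhythm Take ends, so Rhythm Take has no further overlaps.
Chamber Soundcheck starts exactly when Rhythm Overdub ends (back-to-back, no overlap), so Rhythm Overdub has no further overlaps.
Percussion Rehearsal starts after Chamber Soundcheck ends, so Chamber Soundcheck has no further overlaps.
Rhythm Run-through starts before Percussion Rehearsal ends → Percussion Rehearsal and Rhythm Run-through overlap.

Percussion Rehearsal & Rhythm Run-through, Rhythm Overdub & Rhythm Take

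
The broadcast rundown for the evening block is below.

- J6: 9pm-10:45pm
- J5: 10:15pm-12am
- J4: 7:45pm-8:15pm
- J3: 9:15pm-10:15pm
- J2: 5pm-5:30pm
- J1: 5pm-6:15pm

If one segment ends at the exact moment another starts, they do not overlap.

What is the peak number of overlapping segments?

2

Walk through starts and ends in time order (an end at T is processed before a start at T):
5pm start J1 → 1
5pm start J2 → 2
5:30pm end J2 → 1
6:15pm end J1 → 0
7:45pm start J4 → 1
8:15pm end J4 → 0
9pm start J6 → 1
9:15pm start J3 → 2
10:15pm end J3 → 1
10:15pm start J5 → 2
10:45pm end J6 → 1
12am end J5 → 0
Peak is 2, at 5pm (J1, J2).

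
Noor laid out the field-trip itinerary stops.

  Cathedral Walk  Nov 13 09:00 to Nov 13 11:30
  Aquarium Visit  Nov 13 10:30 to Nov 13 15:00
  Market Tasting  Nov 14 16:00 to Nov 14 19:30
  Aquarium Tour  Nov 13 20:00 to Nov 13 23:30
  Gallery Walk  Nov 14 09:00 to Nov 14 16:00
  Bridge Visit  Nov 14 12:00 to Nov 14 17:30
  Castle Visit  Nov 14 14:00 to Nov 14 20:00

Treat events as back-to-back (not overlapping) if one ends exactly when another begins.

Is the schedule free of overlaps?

Sorted by start: Cathedral Walk, Aquarium Visit, Aquarium Tour, Gallery Walk, Bridge Visit, Castle Visit, Market Tasting.
Aquarium Visit starts before Cathedral Walk ends → Cathedral Walk and Aquarium Visit overlap.
That's a conflict, so the schedule is not conflict-free.

No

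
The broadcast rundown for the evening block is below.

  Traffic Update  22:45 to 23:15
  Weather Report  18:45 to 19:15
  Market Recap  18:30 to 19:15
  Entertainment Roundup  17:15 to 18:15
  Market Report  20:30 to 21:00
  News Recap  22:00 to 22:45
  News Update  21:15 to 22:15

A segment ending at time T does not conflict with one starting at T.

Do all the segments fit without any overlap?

No

Sorted by start: Entertainment Roundup, Market Recap, Weather Report, Market Report, News Update, News Recap, Traffic Update.
Market Recap starts after Entertainment Roundup ends, so nothing later overlaps Entertainment Roundup either.
Weather Report starts before Market Recap ends → Market Recap and Weather Report overlap.
That's a conflict, so the schedule is not conflict-free.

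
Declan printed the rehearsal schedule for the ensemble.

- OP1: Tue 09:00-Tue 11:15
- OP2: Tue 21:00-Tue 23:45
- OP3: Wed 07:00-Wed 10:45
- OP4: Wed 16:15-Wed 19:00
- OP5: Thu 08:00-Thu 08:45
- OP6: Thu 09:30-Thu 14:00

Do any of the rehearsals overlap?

Two intervals overlap when each starts before the other ends.
Sorted by start: OP1, OP2, OP3, OP4, OP5, OP6.
OP2 starts after OP1 ends, so OP1 has no further overlaps.
OP3 starts after OP2 ends, so OP2 has no further overlaps.
OP4 starts after OP3 ends, so OP3 has no further overlaps.
OP5 starts after OP4 ends, so OP4 has no further overlaps.
OP6 starts after OP5 ends.
Every pair is clear; the schedule has no overlaps.

No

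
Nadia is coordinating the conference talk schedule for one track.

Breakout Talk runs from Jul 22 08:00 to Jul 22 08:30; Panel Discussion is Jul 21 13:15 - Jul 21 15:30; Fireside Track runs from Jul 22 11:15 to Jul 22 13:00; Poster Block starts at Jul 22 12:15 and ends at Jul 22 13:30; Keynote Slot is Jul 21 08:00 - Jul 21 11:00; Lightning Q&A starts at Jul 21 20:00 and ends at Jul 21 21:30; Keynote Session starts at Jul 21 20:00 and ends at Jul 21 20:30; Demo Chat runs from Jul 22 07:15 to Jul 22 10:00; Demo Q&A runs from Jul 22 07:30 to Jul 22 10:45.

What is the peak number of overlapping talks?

Sort all start/end points and keep a running count:
Jul 21 08:00 start Keynote Slot → 1
Jul 21 11:00 end Keynote Slot → 0
Jul 21 13:15 start Panel Discussion → 1
Jul 21 15:30 end Panel Discussion → 0
Jul 21 20:00 start Keynote Session → 1
Jul 21 20:00 start Lightning Q&A → 2
Jul 21 20:30 end Keynote Session → 1
Jul 21 21:30 end Lightning Q&A → 0
Jul 22 07:15 start Demo Chat → 1
Jul 22 07:30 start Demo Q&A → 2
Jul 22 08:00 start Breakout Talk → 3
Jul 22 08:30 end Breakout Talk → 2
Jul 22 10:00 end Demo Chat → 1
Jul 22 10:45 end Demo Q&A → 0
Jul 22 11:15 start Fireside Track → 1
Jul 22 12:15 start Poster Block → 2
Jul 22 13:00 end Fireside Track → 1
Jul 22 13:30 end Poster Block → 0
Peak is 3, at Jul 22 08:00 (Breakout Talk, Demo Chat, Demo Q&A).

3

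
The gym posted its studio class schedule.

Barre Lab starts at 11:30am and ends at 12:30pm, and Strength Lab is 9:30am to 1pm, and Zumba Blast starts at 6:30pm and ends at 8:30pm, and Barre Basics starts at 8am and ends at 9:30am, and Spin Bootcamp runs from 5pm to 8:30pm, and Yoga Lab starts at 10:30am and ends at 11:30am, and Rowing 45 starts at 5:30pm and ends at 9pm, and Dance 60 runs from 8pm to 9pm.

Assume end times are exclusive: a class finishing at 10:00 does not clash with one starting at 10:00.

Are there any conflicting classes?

Yes

Sorted by start: Barre Basics, Strength Lab, Yoga Lab, Barre Lab, Spin Bootcamp, Rowing 45, Zumba Blast, Dance 60.
Strength Lab starts exactly when Barre Basics ends (back-to-back, no overlap) — done with Barre Basics.
Yoga Lab starts before Strength Lab ends → Strength Lab and Yoga Lab overlap.
That's a conflict, so the schedule is not conflict-free.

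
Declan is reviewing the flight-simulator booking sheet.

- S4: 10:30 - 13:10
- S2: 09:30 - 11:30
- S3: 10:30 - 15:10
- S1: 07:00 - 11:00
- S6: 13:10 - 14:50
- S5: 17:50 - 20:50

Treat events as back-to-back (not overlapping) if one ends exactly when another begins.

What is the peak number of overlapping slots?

4

Walk through starts and ends in time order (an end at T is processed before a start at T):
07:00 start S1 → 1
09:30 start S2 → 2
10:30 start S3 → 3
10:30 start S4 → 4
11:00 end S1 → 3
11:30 end S2 → 2
13:10 end S4 → 1
13:10 start S6 → 2
14:50 end S6 → 1
15:10 end S3 → 0
17:50 start S5 → 1
20:50 end S5 → 0
Peak is 4, at 10:30 (S1, S2, S3, S4).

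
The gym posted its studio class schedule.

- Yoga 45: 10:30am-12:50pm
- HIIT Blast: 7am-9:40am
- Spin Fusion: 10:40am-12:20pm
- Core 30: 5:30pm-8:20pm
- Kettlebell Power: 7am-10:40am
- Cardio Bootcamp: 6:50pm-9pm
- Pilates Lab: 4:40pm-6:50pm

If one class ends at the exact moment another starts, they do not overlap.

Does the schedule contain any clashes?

Yes

Check each pair: they overlap iff neither finishes before the other starts.
Sorted by start: HIIT Blast, Kettlebell Power, Yoga 45, Spin Fusion, Pilates Lab, Core 30, Cardio Bootcamp.
Kettlebell Power starts before HIIT Blast ends → HIIT Blast and Kettlebell Power overlap.
That's a conflict, so the schedule is not conflict-free.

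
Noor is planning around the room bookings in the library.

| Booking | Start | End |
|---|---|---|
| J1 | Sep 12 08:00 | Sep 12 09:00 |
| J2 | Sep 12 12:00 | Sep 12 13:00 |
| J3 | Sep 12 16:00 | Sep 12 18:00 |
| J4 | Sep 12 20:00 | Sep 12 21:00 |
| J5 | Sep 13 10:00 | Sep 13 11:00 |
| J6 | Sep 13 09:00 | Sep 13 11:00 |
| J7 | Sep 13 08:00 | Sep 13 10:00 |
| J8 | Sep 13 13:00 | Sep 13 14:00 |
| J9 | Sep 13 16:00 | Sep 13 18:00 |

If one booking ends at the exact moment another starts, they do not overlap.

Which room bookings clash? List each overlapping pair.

Sorted by start: J1, J2, J3, J4, J7, J6, J5, J8, J9.
J2 starts after J1 ends, so nothing later overlaps J1 either.
J3 starts after J2 ends, so nothing later overlaps J2 either.
J4 starts after J3 ends, so nothing later overlaps J3 either.
J7 starts after J4 ends, so nothing later overlaps J4 either.
J6 starts before J7 ends → J7 and J6 overlap.
J5 starts exactly when J7 ends (back-to-back, no overlap), so nothing later overlaps J7 either.
J5 starts before J6 ends → J6 and J5 overlap.
J8 starts after J6 ends, so nothing later overlaps J6 either.
J8 starts after J5 ends, so nothing later overlaps J5 either.
J9 starts after J8 ends.

J5 & J6, J6 & J7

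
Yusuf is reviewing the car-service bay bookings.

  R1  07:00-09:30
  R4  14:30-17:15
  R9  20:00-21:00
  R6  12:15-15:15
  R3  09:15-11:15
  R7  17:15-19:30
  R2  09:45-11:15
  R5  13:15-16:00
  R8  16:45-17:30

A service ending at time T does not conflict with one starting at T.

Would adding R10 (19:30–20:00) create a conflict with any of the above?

No — it doesn't clash with anything

R1: ends 09:30 at or before R10 starts 19:30 → clear.
R3: ends 11:15 at or before R10 starts 19:30 → clear.
R2: ends 11:15 at or before R10 starts 19:30 → clear.
R6: ends 15:15 at or before R10 starts 19:30 → clear.
R5: ends 16:00 at or before R10 starts 19:30 → clear.
R4: ends 17:15 at or before R10 starts 19:30 → clear.
R8: ends 17:30 at or before R10 starts 19:30 → clear.
R7: ends 19:30 at or before R10 starts 19:30 → clear.
R9: starts 20:00 at or after R10 ends 20:00 → clear.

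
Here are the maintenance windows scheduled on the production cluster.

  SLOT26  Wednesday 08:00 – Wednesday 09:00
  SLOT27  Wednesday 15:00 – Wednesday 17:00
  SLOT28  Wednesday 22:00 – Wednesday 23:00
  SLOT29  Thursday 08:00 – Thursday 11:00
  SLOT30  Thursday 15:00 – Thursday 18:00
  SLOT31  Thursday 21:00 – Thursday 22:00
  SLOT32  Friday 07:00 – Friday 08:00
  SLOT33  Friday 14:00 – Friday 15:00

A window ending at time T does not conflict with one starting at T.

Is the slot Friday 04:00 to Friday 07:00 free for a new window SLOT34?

Yes — the slot is free

SLOT26: ends Wednesday 09:00 at or before SLOT34 starts Friday 04:00 → clear.
SLOT27: ends Wednesday 17:00 at or before SLOT34 starts Friday 04:00 → clear.
SLOT28: ends Wednesday 23:00 at or before SLOT34 starts Friday 04:00 → clear.
SLOT29: ends Thursday 11:00 at or before SLOT34 starts Friday 04:00 → clear.
SLOT30: ends Thursday 18:00 at or before SLOT34 starts Friday 04:00 → clear.
SLOT31: ends Thursday 22:00 at or before SLOT34 starts Friday 04:00 → clear.
SLOT32: starts Friday 07:00 at or after SLOT34 ends Friday 07:00 → clear.
SLOT33: starts Friday 14:00 at or after SLOT34 ends Friday 07:00 → clear.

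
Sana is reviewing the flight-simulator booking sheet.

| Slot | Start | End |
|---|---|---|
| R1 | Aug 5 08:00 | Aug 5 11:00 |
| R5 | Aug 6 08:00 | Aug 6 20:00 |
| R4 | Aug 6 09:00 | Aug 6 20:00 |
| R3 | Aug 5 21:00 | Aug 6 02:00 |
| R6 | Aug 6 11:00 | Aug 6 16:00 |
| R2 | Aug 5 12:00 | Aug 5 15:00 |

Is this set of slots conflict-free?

Sorted by start: R1, R2, R3, R5, R4, R6.
R2 starts after R1 ends — done with R1.
R3 starts after R2 ends — done with R2.
R5 starts after R3 ends — done with R3.
R4 starts before R5 ends → R5 and R4 overlap.
That's a conflict, so the schedule is not conflict-free.

No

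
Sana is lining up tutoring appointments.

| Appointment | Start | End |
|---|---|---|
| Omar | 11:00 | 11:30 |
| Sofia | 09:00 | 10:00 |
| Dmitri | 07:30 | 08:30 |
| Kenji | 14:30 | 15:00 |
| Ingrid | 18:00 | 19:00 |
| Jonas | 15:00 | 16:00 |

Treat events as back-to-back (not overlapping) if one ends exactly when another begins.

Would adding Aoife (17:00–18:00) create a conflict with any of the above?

Dmitri: ends 08:30 at or before Aoife starts 17:00 → clear.
Sofia: ends 10:00 at or before Aoife starts 17:00 → clear.
Omar: ends 11:30 at or before Aoife starts 17:00 → clear.
Kenji: ends 15:00 at or before Aoife starts 17:00 → clear.
Jonas: ends 16:00 at or before Aoife starts 17:00 → clear.
Ingrid: starts 18:00 at or after Aoife ends 18:00 → clear.

No — it doesn't clash with anything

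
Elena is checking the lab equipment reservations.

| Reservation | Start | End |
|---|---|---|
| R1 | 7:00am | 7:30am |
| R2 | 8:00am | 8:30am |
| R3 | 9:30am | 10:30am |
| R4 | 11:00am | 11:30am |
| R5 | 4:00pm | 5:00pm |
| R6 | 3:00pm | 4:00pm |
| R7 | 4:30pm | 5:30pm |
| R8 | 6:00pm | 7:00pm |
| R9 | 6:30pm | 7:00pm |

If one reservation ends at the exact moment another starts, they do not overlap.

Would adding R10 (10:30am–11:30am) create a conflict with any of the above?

Yes — it overlaps R4

R1: ends 7:30am at or before R10 starts 10:30am → clear.
R2: ends 8:30am at or before R10 starts 10:30am → clear.
R3: ends 10:30am at or before R10 starts 10:30am → clear.
R4: starts 11:00am before R10 ends 11:30am, and ends 11:30am after R10 starts 10:30am → overlap.
R6: starts 3:00pm at or after R10 ends 11:30am → clear.
R5: starts 4:00pm at or after R10 ends 11:30am → clear.
R7: starts 4:30pm at or after R10 ends 11:30am → clear.
R8: starts 6:00pm at or after R10 ends 11:30am → clear.
R9: starts 6:30pm at or after R10 ends 11:30am → clear.
R10 overlaps R4.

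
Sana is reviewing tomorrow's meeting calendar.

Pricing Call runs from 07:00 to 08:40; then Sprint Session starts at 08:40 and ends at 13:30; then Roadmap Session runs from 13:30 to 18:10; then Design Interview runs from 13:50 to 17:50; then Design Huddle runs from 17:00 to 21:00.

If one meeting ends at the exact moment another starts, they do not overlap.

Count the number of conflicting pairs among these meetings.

Two intervals overlap when each starts before the other ends.
Sorted by start: Pricing Call, Sprint Session, Roadmap Session, Design Interview, Design Huddle.
Sprint Session starts exactly when Pricing Call ends (back-to-back, no overlap), so nothing later overlaps Pricing Call either.
Roadmap Session starts exactly when Sprint Session ends (back-to-back, no overlap), so nothing later overlaps Sprint Session either.
Design Interview starts before Roadmap Session ends → Roadmap Session and Design Interview overlap.
Design Huddle starts before Roadmap Session ends → Roadmap Session and Design Huddle overlap.
Design Huddle starts before Design Interview ends → Design Interview and Design Huddle overlap.
Overlapping pairs: Design Huddle & Design Interview, Design Huddle & Roadmap Session, Design Interview & Roadmap Session — 3 in total.

3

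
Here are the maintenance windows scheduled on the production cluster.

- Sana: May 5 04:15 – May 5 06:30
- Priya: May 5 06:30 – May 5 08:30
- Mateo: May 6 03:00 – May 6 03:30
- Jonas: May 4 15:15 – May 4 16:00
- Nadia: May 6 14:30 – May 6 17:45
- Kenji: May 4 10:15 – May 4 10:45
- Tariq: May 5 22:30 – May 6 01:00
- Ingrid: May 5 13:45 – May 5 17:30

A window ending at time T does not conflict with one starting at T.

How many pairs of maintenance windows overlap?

Sorted by start: Kenji, Jonas, Sana, Priya, Ingrid, Tariq, Mateo, Nadia.
Jonas starts after Kenji ends — done with Kenji.
Sana starts after Jonas ends — done with Jonas.
Priya starts exactly when Sana ends (back-to-back, no overlap) — done with Sana.
Ingrid starts after Priya ends — done with Priya.
Tariq starts after Ingrid ends — done with Ingrid.
Mateo starts after Tariq ends — done with Tariq.
Nadia starts after Mateo ends.
No pair overlaps.

0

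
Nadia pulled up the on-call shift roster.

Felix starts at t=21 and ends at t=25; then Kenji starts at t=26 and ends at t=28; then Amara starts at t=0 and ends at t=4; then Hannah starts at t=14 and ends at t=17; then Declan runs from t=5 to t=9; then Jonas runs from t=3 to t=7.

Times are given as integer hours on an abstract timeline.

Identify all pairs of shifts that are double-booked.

Amara & Jonas, Declan & Jonas

Two intervals overlap when each starts before the other ends.
Sorted by start: Amara, Jonas, Declan, Hannah, Felix, Kenji.
Jonas starts before Amara ends → Amara and Jonas overlap.
Declan starts after Amara ends, so nothing later overlaps Amara either.
Declan starts before Jonas ends → Jonas and Declan overlap.
Hannah starts after Jonas ends, so nothing later overlaps Jonas either.
Hannah starts after Declan ends, so nothing later overlaps Declan either.
Felix starts after Hannah ends, so nothing later overlaps Hannah either.
Kenji starts after Felix ends.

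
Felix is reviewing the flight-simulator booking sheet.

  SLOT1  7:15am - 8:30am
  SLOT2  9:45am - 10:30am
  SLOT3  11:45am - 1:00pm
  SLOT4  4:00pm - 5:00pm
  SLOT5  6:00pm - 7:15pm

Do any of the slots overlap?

No

Sorted by start: SLOT1, SLOT2, SLOT3, SLOT4, SLOT5.
SLOT2 starts after SLOT1 ends, so SLOT1 has no further overlaps.
SLOT3 starts after SLOT2 ends, so SLOT2 has no further overlaps.
SLOT4 starts after SLOT3 ends, so SLOT3 has no further overlaps.
SLOT5 starts after SLOT4 ends.
Every pair is clear; the schedule has no overlaps.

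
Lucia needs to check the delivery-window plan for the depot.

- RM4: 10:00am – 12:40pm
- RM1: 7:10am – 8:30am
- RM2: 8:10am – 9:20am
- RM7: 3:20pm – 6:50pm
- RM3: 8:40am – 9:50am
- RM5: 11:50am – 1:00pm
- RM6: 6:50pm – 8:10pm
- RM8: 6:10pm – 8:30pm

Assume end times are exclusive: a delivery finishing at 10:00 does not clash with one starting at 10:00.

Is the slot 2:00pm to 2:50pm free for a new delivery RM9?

RM1: ends 8:30am at or before RM9 starts 2:00pm → clear.
RM2: ends 9:20am at or before RM9 starts 2:00pm → clear.
RM3: ends 9:50am at or before RM9 starts 2:00pm → clear.
RM4: ends 12:40pm at or before RM9 starts 2:00pm → clear.
RM5: ends 1:00pm at or before RM9 starts 2:00pm → clear.
RM7: starts 3:20pm at or after RM9 ends 2:50pm → clear.
RM8: starts 6:10pm at or after RM9 ends 2:50pm → clear.
RM6: starts 6:50pm at or after RM9 ends 2:50pm → clear.

Yes — the slot is free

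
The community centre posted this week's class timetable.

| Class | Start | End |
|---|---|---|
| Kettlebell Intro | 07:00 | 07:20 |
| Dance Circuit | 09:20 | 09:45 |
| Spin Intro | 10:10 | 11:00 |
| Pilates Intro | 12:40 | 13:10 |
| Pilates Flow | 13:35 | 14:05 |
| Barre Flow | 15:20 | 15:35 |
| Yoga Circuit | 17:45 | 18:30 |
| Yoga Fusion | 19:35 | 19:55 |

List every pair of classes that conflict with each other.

Sorted by start: Kettlebell Intro, Dance Circuit, Spin Intro, Pilates Intro, Pilates Flow, Barre Flow, Yoga Circuit, Yoga Fusion.
Dance Circuit starts after Kettlebell Intro ends, so nothing later overlaps Kettlebell Intro either.
Spin Intro starts after Dance Circuit ends, so nothing later overlaps Dance Circuit either.
Pilates Intro starts after Spin Intro ends, so nothing later overlaps Spin Intro either.
Pilates Flow starts after Pilates Intro ends, so nothing later overlaps Pilates Intro either.
Barre Flow starts after Pilates Flow ends, so nothing later overlaps Pilates Flow either.
Yoga Circuit starts after Barre Flow ends, so nothing later overlaps Barre Flow either.
Yoga Fusion starts after Yoga Circuit ends.

no conflicts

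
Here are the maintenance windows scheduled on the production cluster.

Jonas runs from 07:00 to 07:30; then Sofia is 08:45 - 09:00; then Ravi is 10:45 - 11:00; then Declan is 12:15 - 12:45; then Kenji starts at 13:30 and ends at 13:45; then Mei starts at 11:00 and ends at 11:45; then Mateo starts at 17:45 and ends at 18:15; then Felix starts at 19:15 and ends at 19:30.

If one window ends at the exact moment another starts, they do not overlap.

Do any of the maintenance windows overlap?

No

Sorted by start: Jonas, Sofia, Ravi, Mei, Declan, Kenji, Mateo, Felix.
Sofia starts after Jonas ends, so Jonas has no further overlaps.
Ravi starts after Sofia ends, so Sofia has no further overlaps.
Mei starts exactly when Ravi ends (back-to-back, no overlap), so Ravi has no further overlaps.
Declan starts after Mei ends, so Mei has no further overlaps.
Kenji starts after Declan ends, so Declan has no further overlaps.
Mateo starts after Kenji ends, so Kenji has no further overlaps.
Felix starts after Mateo ends.
Every pair is clear; the schedule has no overlaps.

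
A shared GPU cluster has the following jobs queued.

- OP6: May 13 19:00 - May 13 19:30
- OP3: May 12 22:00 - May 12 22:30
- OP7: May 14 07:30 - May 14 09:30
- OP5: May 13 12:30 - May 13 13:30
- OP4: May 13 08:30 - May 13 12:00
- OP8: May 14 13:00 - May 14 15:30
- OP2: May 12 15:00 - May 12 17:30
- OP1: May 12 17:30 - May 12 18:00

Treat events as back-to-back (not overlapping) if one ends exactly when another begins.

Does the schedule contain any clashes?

No

Sorted by start: OP2, OP1, OP3, OP4, OP5, OP6, OP7, OP8.
OP1 starts exactly when OP2 ends (back-to-back, no overlap), so nothing later overlaps OP2 either.
OP3 starts after OP1 ends, so nothing later overlaps OP1 either.
OP4 starts after OP3 ends, so nothing later overlaps OP3 either.
OP5 starts after OP4 ends, so nothing later overlaps OP4 either.
OP6 starts after OP5 ends, so nothing later overlaps OP5 either.
OP7 starts after OP6 ends, so nothing later overlaps OP6 either.
OP8 starts after OP7 ends.
Every pair is clear; the schedule has no overlaps.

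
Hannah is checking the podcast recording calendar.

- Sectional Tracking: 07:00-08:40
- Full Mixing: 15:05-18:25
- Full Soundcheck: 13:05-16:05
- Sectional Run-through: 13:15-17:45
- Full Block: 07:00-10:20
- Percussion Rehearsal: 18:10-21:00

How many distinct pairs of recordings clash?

Sorted by start: Full Block, Sectional Tracking, Full Soundcheck, Sectional Run-through, Full Mixing, Percussion Rehearsal.
Sectional Tracking starts before Full Block ends → Full Block and Sectional Tracking overlap.
Full Soundcheck starts after Full Block ends, so Full Block has no further overlaps.
Full Soundcheck starts after Sectional Tracking ends, so Sectional Tracking has no further overlaps.
Sectional Run-through starts before Full Soundcheck ends → Full Soundcheck and Sectional Run-through overlap.
Full Mixing starts before Full Soundcheck ends → Full Soundcheck and Full Mixing overlap.
Percussion Rehearsal starts after Full Soundcheck ends.
Full Mixing starts before Sectional Run-through ends → Sectional Run-through and Full Mixing overlap.
Percussion Rehearsal starts after Sectional Run-through ends.
Percussion Rehearsal starts before Full Mixing ends → Full Mixing and Percussion Rehearsal overlap.
Overlapping pairs: Full Block & Sectional Tracking, Full Mixing & Full Soundcheck, Full Mixing & Percussion Rehearsal, Full Mixing & Sectional Run-through, Full Soundcheck & Sectional Run-through — 5 in total.

5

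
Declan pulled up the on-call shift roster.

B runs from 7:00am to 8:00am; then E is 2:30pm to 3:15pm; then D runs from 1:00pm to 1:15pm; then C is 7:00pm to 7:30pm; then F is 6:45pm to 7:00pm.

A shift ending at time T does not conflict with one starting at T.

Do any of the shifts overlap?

Sorted by start: B, D, E, F, C.
D starts after B ends; B is clear from here.
E starts after D ends; D is clear from here.
F starts after E ends; E is clear from here.
C starts exactly when F ends (back-to-back, no overlap).
Every pair is clear; the schedule has no overlaps.

No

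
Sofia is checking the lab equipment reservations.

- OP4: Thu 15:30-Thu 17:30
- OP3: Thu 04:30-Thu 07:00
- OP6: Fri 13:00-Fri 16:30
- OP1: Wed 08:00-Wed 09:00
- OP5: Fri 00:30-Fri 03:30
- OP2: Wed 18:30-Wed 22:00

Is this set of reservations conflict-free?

Yes

Sorted by start: OP1, OP2, OP3, OP4, OP5, OP6.
OP2 starts after OP1 ends; OP1 is clear from here.
OP3 starts after OP2 ends; OP2 is clear from here.
OP4 starts after OP3 ends; OP3 is clear from here.
OP5 starts after OP4 ends; OP4 is clear from here.
OP6 starts after OP5 ends.
Every pair is clear; the schedule has no overlaps.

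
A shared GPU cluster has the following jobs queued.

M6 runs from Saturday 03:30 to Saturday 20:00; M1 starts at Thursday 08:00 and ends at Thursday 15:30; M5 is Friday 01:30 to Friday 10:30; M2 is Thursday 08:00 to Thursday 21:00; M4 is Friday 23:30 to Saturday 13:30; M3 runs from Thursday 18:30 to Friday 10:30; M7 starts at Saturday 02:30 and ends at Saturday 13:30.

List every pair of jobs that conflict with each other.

Two intervals overlap when each starts before the other ends.
Sorted by start: M1, M2, M3, M5, M4, M7, M6.
M2 starts before M1 ends → M1 and M2 overlap.
M3 starts after M1 ends, so nothing later overlaps M1 either.
M3 starts before M2 ends → M2 and M3 overlap.
M5 starts after M2 ends, so nothing later overlaps M2 either.
M5 starts before M3 ends → M3 and M5 overlap.
M4 starts after M3 ends, so nothing later overlaps M3 either.
M4 starts after M5 ends, so nothing later overlaps M5 either.
M7 starts before M4 ends → M4 and M7 overlap.
M6 starts before M4 ends → M4 and M6 overlap.
M6 starts before M7 ends → M7 and M6 overlap.

M1 & M2, M2 & M3, M3 & M5, M4 & M6, M4 & M7, M6 & M7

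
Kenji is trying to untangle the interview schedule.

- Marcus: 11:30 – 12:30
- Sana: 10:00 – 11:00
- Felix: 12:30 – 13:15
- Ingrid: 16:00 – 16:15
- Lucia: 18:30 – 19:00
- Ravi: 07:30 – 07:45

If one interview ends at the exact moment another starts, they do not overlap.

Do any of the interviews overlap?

Check each pair: they overlap iff neither finishes before the other starts.
Sorted by start: Ravi, Sana, Marcus, Felix, Ingrid, Lucia.
Sana starts after Ravi ends; Ravi is clear from here.
Marcus starts after Sana ends; Sana is clear from here.
Felix starts exactly when Marcus ends (back-to-back, no overlap); Marcus is clear from here.
Ingrid starts after Felix ends; Felix is clear from here.
Lucia starts after Ingrid ends.
Every pair is clear; the schedule has no overlaps.

No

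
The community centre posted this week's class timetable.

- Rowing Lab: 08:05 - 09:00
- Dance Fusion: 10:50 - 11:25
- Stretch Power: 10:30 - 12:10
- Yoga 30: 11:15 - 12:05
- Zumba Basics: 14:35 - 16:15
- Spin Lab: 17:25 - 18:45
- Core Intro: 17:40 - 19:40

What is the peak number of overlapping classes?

3

Walk through starts and ends in time order (an end at T is processed before a start at T):
08:05 start Rowing Lab → 1
09:00 end Rowing Lab → 0
10:30 start Stretch Power → 1
10:50 start Dance Fusion → 2
11:15 start Yoga 30 → 3
11:25 end Dance Fusion → 2
12:05 end Yoga 30 → 1
12:10 end Stretch Power → 0
14:35 start Zumba Basics → 1
16:15 end Zumba Basics → 0
17:25 start Spin Lab → 1
17:40 start Core Intro → 2
18:45 end Spin Lab → 1
19:40 end Core Intro → 0
Peak is 3, at 11:15 (Dance Fusion, Stretch Power, Yoga 30).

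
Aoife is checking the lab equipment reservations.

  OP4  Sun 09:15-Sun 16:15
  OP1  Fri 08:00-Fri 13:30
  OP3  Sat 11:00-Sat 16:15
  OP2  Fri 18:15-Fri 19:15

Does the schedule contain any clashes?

No

Sorted by start: OP1, OP2, OP3, OP4.
OP2 starts after OP1 ends — done with OP1.
OP3 starts after OP2 ends — done with OP2.
OP4 starts after OP3 ends.
Every pair is clear; the schedule has no overlaps.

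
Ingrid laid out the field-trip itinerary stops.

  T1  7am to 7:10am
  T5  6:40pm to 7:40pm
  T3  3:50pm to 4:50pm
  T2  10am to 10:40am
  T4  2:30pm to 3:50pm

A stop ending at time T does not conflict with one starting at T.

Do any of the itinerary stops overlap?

No

Sorted by start: T1, T2, T4, T3, T5.
T2 starts after T1 ends, so nothing later overlaps T1 either.
T4 starts after T2 ends, so nothing later overlaps T2 either.
T3 starts exactly when T4 ends (back-to-back, no overlap), so nothing later overlaps T4 either.
T5 starts after T3 ends.
Every pair is clear; the schedule has no overlaps.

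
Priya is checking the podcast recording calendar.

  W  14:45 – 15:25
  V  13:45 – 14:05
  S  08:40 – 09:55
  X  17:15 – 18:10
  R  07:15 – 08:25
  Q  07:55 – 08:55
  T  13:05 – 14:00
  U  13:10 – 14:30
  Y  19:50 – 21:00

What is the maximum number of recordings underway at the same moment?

3

Walk through starts and ends in time order (an end at T is processed before a start at T):
07:15 start R → 1
07:55 start Q → 2
08:25 end R → 1
08:40 start S → 2
08:55 end Q → 1
09:55 end S → 0
13:05 start T → 1
13:10 start U → 2
13:45 start V → 3
14:00 end T → 2
14:05 end V → 1
14:30 end U → 0
14:45 start W → 1
15:25 end W → 0
17:15 start X → 1
18:10 end X → 0
19:50 start Y → 1
21:00 end Y → 0
Peak is 3, at 13:45 (T, U, V).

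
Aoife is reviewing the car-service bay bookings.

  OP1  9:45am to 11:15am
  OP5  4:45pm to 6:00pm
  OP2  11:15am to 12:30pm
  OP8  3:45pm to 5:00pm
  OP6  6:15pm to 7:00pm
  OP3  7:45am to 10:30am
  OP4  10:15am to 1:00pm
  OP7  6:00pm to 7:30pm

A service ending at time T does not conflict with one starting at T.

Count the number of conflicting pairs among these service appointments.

6

Sorted by start: OP3, OP1, OP4, OP2, OP8, OP5, OP7, OP6.
OP1 starts before OP3 ends → OP3 and OP1 overlap.
OP4 starts before OP3 ends → OP3 and OP4 overlap.
OP2 starts after OP3 ends, so OP3 has no further overlaps.
OP4 starts before OP1 ends → OP1 and OP4 overlap.
OP2 starts exactly when OP1 ends (back-to-back, no overlap), so OP1 has no further overlaps.
OP2 starts before OP4 ends → OP4 and OP2 overlap.
OP8 starts after OP4 ends, so OP4 has no further overlaps.
OP8 starts after OP2 ends, so OP2 has no further overlaps.
OP5 starts before OP8 ends → OP8 and OP5 overlap.
OP7 starts after OP8 ends, so OP8 has no further overlaps.
OP7 starts exactly when OP5 ends (back-to-back, no overlap), so OP5 has no further overlaps.
OP6 starts before OP7 ends → OP7 and OP6 overlap.
Overlapping pairs: OP1 & OP3, OP1 & OP4, OP2 & OP4, OP3 & OP4, OP5 & OP8, OP6 & OP7 — 6 in total.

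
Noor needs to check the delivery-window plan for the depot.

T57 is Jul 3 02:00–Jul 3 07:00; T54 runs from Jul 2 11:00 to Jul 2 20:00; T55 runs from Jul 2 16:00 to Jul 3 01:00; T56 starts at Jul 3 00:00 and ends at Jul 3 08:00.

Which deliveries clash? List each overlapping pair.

Sorted by start: T54, T55, T56, T57.
T55 starts before T54 ends → T54 and T55 overlap.
T56 starts after T54 ends, so T54 has no further overlaps.
T56 starts before T55 ends → T55 and T56 overlap.
T57 starts after T55 ends.
T57 starts before T56 ends → T56 and T57 overlap.

T54 & T55, T55 & T56, T56 & T57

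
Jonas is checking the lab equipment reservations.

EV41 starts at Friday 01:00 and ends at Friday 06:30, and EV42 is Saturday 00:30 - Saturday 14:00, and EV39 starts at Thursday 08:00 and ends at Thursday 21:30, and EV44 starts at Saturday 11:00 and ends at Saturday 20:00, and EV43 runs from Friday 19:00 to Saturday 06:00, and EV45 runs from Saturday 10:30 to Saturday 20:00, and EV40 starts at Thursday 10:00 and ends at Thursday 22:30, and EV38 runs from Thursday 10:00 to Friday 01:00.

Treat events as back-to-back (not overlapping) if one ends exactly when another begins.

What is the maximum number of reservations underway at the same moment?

Sweep the timeline, counting +1 at each start and −1 at each end (ends before starts at a tie):
Thursday 08:00 start EV39 → 1
Thursday 10:00 start EV38 → 2
Thursday 10:00 start EV40 → 3
Thursday 21:30 end EV39 → 2
Thursday 22:30 end EV40 → 1
Friday 01:00 end EV38 → 0
Friday 01:00 start EV41 → 1
Friday 06:30 end EV41 → 0
Friday 19:00 start EV43 → 1
Saturday 00:30 start EV42 → 2
Saturday 06:00 end EV43 → 1
Saturday 10:30 start EV45 → 2
Saturday 11:00 start EV44 → 3
Saturday 14:00 end EV42 → 2
Saturday 20:00 end EV44 → 1
Saturday 20:00 end EV45 → 0
Peak is 3, at Thursday 10:00 (EV38, EV39, EV40).

3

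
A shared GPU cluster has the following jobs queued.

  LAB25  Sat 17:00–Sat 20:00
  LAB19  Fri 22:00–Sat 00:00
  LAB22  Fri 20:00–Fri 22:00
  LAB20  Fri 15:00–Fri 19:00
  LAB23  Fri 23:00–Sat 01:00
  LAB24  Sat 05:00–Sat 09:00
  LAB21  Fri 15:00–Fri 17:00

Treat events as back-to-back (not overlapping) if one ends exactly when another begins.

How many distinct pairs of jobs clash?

2

Two intervals overlap when each starts before the other ends.
Sorted by start: LAB20, LAB21, LAB22, LAB19, LAB23, LAB24, LAB25.
LAB21 starts before LAB20 ends → LAB20 and LAB21 overlap.
LAB22 starts after LAB20 ends, so nothing later overlaps LAB20 either.
LAB22 starts after LAB21 ends, so nothing later overlaps LAB21 either.
LAB19 starts exactly when LAB22 ends (back-to-back, no overlap), so nothing later overlaps LAB22 either.
LAB23 starts before LAB19 ends → LAB19 and LAB23 overlap.
LAB24 starts after LAB19 ends, so nothing later overlaps LAB19 either.
LAB24 starts after LAB23 ends, so nothing later overlaps LAB23 either.
LAB25 starts after LAB24 ends.
Overlapping pairs: LAB19 & LAB23, LAB20 & LAB21 — 2 in total.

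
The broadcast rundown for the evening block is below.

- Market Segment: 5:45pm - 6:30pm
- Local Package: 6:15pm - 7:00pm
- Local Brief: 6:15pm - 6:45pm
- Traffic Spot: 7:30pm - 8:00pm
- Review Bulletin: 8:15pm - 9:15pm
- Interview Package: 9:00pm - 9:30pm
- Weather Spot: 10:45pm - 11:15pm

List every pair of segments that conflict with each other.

Sorted by start: Market Segment, Local Package, Local Brief, Traffic Spot, Review Bulletin, Interview Package, Weather Spot.
Local Package starts before Market Segment ends → Market Segment and Local Package overlap.
Local Brief starts before Market Segment ends → Market Segment and Local Brief overlap.
Traffic Spot starts after Market Segment ends, so Market Segment has no further overlaps.
Local Brief starts before Local Package ends → Local Package and Local Brief overlap.
Traffic Spot starts after Local Package ends, so Local Package has no further overlaps.
Traffic Spot starts after Local Brief ends, so Local Brief has no further overlaps.
Review Bulletin starts after Traffic Spot ends, so Traffic Spot has no further overlaps.
Interview Package starts before Review Bulletin ends → Review Bulletin and Interview Package overlap.
Weather Spot starts after Review Bulletin ends.
Weather Spot starts after Interview Package ends.

Interview Package & Review Bulletin, Local Brief & Local Package, Local Brief & Market Segment, Local Package & Market Segment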